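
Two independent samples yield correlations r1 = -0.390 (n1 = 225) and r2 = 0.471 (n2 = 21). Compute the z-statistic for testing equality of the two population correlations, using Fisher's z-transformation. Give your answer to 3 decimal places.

Fisher z-transforms: z1 = atanh(-0.390) = -0.411800, z2 = atanh(0.471) = 0.511355; difference d = -0.923155
Var(d) = 1/222 + 1/18 = 0.0045045 + 0.0555556 = 0.0600601
z = d/√Var(d) = -0.923155 / √0.0600601 = -0.923155 / 0.245072 = -3.767

-3.767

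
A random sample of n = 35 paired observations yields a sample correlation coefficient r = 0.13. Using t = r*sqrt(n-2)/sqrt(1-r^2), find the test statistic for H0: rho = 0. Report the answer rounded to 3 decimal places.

1 − r² = 1 − 0.0169 = 0.9831;  √(1−r²) = 0.991514
√(n−2) = √33 = 5.744563
t = r·√(n−2)/√(1−r²) = 0.13 · 5.744563 / 0.991514 = 0.753

0.753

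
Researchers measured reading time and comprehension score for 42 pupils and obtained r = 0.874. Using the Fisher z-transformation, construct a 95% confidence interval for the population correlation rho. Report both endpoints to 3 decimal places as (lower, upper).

Fisher z: z_r = atanh(r) = ½·ln((1+0.874)/(1−0.874)) = 1.349774
SE(z) = 1/√(n−3) = 1/√39 = 0.160128
95% ⇒ z* = 1.960; margin = 1.960·0.160128 = 0.313851
CI on z-scale: (1.035923, 1.663625)
Back-transform: tanh(1.035923) = 0.776273, tanh(1.663625) = 0.930704

(0.776, 0.931)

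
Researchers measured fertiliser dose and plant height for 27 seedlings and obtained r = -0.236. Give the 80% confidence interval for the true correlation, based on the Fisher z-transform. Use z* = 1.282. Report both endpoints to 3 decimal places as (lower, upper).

(-0.464, 0.021)

z_r = atanh(-0.236) = -0.240534;  SE = 1/√(n−3) = 1/√24 = 0.204124
z-limits: -0.240534 ± 1.282·0.204124 = -0.240534 ± 0.261687 = [-0.502221, 0.021153]
ρ-limits: (tanh -0.502221, tanh 0.021153) = (-0.464, 0.021)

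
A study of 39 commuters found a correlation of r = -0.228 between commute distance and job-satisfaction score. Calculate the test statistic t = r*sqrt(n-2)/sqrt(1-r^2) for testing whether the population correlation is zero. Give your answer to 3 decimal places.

1 − r² = 1 − 0.051984 = 0.948016;  √(1−r²) = 0.973661
√(n−2) = √37 = 6.082763
t = r·√(n−2)/√(1−r²) = -0.228 · 6.082763 / 0.973661 = -1.424

-1.424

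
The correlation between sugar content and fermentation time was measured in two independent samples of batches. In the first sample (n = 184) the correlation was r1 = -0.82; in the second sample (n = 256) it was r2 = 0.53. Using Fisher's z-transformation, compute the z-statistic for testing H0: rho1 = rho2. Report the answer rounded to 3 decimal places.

z1 = atanh(-0.82) = -1.156817,  z2 = atanh(0.53) = 0.590145
SE = √(1/(n1−3) + 1/(n2−3)) = √(1/181 + 1/253) = √(0.0055249 + 0.0039526) = √0.0094775 = 0.097352
z = (z1 − z2)/SE = (-1.156817 − 0.590145) / 0.097352 = -1.746962 / 0.097352 = -17.945

-17.945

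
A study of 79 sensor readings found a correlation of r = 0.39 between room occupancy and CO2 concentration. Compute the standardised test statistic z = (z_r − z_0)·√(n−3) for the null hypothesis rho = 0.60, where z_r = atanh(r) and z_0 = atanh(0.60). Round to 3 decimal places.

Fisher z: atanh(0.39) = 0.411800, atanh(0.60) = 0.693147
z = (z_r − z_0)·√(n−3) = (0.411800 − 0.693147)·√76 = -0.281347 · 8.717798 = -2.453

-2.453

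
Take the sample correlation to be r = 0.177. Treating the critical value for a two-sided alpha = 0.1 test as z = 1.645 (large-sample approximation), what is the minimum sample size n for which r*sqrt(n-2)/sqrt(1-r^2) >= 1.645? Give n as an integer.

86

Need r·√(n−2)/√(1−r²) ≥ 1.645
√(n−2) ≥ 1.645·√(1−0.031329) / 0.177 = 1.645·0.984211 / 0.177 = 9.1470
n−2 ≥ 83.6676  ⇒  n ≥ 85.6676
Smallest integer n = 86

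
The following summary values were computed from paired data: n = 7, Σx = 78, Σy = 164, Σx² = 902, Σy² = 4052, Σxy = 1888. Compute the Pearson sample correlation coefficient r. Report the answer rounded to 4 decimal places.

Numerator: nΣxy − (Σx)(Σy) = 7·1888 − (78)(164) = 424
Denominator: √[(nΣx²−(Σx)²)(nΣy²−(Σy)²)]
  nΣx²−(Σx)² = 7·902 − 6084 = 230;  nΣy²−(Σy)² = 7·4052 − 26896 = 1468
  √(230·1468) = √337640 = 581.0680
r = 424 / 581.0680 = 0.7297

0.7297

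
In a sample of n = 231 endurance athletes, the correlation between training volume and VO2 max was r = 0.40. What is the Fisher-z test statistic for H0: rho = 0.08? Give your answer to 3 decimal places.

z_r = atanh(0.40) = 0.423649,  z_0 = atanh(0.08) = 0.080171
SE = 1/√(n−3) = 1/√228 = 0.066227
z = (z_r − z_0)/SE = (0.423649 − 0.080171) / 0.066227 = 0.343478 / 0.066227 = 5.186

5.186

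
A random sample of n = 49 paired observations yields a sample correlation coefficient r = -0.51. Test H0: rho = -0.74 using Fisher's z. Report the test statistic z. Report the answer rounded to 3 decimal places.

2.630

Fisher z: atanh(-0.51) = -0.562730, atanh(-0.74) = -0.950479
z = (z_r − z_0)·√(n−3) = (-0.562730 − (-0.950479))·√46 = 0.387749 · 6.782330 = 2.630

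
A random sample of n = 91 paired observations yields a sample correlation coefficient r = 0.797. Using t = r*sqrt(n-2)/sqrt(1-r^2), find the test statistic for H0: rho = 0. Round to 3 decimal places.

12.449

t = r·√(n−2) / √(1−r²) with r = 0.797, n = 91
  = 0.797·√89 / √(1 − 0.635209)
  = 0.797·9.433981 / 0.603979
  = 7.518883 / 0.603979 = 12.449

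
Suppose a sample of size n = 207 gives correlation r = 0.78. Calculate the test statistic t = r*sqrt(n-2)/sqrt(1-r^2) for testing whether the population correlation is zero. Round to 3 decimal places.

17.846

t = r·√(n−2) / √(1−r²) with r = 0.78, n = 207
  = 0.78·√205 / √(1 − 0.6084)
  = 0.78·14.317821 / 0.625780
  = 11.167900 / 0.625780 = 17.846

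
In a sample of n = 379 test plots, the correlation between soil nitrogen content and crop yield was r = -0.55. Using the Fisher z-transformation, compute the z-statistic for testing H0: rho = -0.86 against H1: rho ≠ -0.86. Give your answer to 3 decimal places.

13.088

z_r = atanh(-0.55) = -0.618381,  z_0 = atanh(-0.86) = -1.293345
SE = 1/√(n−3) = 1/√376 = 0.051571
z = (z_r − z_0)/SE = (-0.618381 − (-1.293345)) / 0.051571 = 0.674964 / 0.051571 = 13.088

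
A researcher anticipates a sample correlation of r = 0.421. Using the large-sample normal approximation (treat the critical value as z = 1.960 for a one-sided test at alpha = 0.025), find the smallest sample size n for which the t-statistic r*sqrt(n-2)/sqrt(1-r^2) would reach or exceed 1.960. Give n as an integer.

20

Need r·√(n−2)/√(1−r²) ≥ 1.960
√(n−2) ≥ 1.960·√(1−0.177241) / 0.421 = 1.960·0.907061 / 0.421 = 4.2229
n−2 ≥ 17.8329  ⇒  n ≥ 19.8329
Smallest integer n = 20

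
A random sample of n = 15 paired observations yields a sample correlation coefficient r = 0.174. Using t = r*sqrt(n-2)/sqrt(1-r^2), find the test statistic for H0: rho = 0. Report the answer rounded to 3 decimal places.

0.637

1 − r² = 1 − 0.030276 = 0.969724;  √(1−r²) = 0.984746
√(n−2) = √13 = 3.605551
t = r·√(n−2)/√(1−r²) = 0.174 · 3.605551 / 0.984746 = 0.637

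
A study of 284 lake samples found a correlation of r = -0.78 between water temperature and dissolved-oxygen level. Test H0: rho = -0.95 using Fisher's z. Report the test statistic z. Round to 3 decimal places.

13.183

Fisher z: atanh(-0.78) = -1.045371, atanh(-0.95) = -1.831781
z = (z_r − z_0)·√(n−3) = (-1.045371 − (-1.831781))·√281 = 0.786410 · 16.763055 = 13.183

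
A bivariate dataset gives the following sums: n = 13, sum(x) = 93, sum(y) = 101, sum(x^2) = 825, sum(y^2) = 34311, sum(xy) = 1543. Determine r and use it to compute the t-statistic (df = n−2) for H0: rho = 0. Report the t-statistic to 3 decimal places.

S_xy = nΣxy − ΣxΣy = 13·1543 − 93·101 = 20059 − 9393 = 10666
S_xx = nΣx² − (Σx)² = 13·825 − 93² = 10725 − 8649 = 2076
S_yy = nΣy² − (Σy)² = 13·34311 − 101² = 446043 − 10201 = 435842
r = S_xy / √(S_xx·S_yy) = 10666 / √(2076·435842) = 10666 / √904807992 = 10666 / 30080.0265 = 0.3546
t = r·√(n−2)/√(1−r²) = 0.3546·√11 / √(1−0.125741) = 1.176075 / 0.935018 = 1.258

1.258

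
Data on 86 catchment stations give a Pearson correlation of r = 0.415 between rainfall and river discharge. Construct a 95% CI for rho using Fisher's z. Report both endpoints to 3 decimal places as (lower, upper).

Fisher z: z_r = atanh(r) = ½·ln((1+0.415)/(1−0.415)) = 0.441636
SE(z) = 1/√(n−3) = 1/√83 = 0.109764
95% ⇒ z* = 1.960; margin = 1.960·0.109764 = 0.215137
CI on z-scale: (0.226499, 0.656773)
Back-transform: tanh(0.226499) = 0.222704, tanh(0.656773) = 0.576212

(0.223, 0.576)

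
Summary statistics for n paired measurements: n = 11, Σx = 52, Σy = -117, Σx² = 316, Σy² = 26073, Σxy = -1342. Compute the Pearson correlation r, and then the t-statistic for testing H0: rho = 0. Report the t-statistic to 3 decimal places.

S_xy = nΣxy − ΣxΣy = 11·(-1342) − 52·(-117) = -14762 − (-6084) = -8678
S_xx = nΣx² − (Σx)² = 11·316 − 52² = 3476 − 2704 = 772
S_yy = nΣy² − (Σy)² = 11·26073 − (-117)² = 286803 − 13689 = 273114
r = S_xy / √(S_xx·S_yy) = -8678 / √(772·273114) = -8678 / √210844008 = -8678 / 14520.4686 = -0.5976
t = r·√(n−2)/√(1−r²) = -0.5976·√9 / √(1−0.357126) = -1.792800 / 0.801794 = -2.236

-2.236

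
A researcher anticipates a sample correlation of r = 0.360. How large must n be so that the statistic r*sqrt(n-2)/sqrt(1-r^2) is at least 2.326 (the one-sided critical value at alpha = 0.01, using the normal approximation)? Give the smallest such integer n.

39

r√(n−2)/√(1−r²) ≥ 2.326  ⇔  n−2 ≥ (2.326)²·(1−r²)/r²
(1−r²)/r² = (1−0.129600)/0.129600 = 6.7160
n ≥ 2 + 5.410276·6.7160 = 2 + 36.3354 = 38.3354
⌈38.3354⌉ = 39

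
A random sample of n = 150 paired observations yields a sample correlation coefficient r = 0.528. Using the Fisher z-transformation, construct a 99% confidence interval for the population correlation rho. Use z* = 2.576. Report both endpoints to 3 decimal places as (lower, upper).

z_r = atanh(0.528) = 0.587368;  SE = 1/√(n−3) = 1/√147 = 0.082479
z-limits: 0.587368 ± 2.576·0.082479 = 0.587368 ± 0.212466 = [0.374902, 0.799834]
ρ-limits: (tanh 0.374902, tanh 0.799834) = (0.358, 0.664)

(0.358, 0.664)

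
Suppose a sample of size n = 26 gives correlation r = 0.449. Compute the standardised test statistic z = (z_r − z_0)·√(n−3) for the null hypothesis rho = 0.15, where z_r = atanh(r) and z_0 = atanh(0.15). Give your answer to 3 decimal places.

z_r = atanh(0.449) = 0.483447,  z_0 = atanh(0.15) = 0.151140
SE = 1/√(n−3) = 1/√23 = 0.208514
z = (z_r − z_0)/SE = (0.483447 − 0.151140) / 0.208514 = 0.332307 / 0.208514 = 1.594

1.594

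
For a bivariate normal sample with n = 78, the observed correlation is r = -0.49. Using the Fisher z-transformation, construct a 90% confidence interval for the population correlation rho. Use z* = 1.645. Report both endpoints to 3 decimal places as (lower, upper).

(-0.621, -0.333)

Fisher z: z_r = atanh(r) = ½·ln((1+(-0.49))/(1−(-0.49))) = -0.536060
SE(z) = 1/√(n−3) = 1/√75 = 0.115470
90% ⇒ z* = 1.645; margin = 1.645·0.115470 = 0.189948
CI on z-scale: (-0.726008, -0.346112)
Back-transform: tanh(-0.726008) = -0.620617, tanh(-0.346112) = -0.332923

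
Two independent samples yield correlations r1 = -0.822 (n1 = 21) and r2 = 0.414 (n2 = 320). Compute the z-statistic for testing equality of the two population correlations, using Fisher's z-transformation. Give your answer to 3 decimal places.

-6.617

z1 = atanh(-0.822) = -1.162953,  z2 = atanh(0.414) = 0.440429
SE = √(1/(n1−3) + 1/(n2−3)) = √(1/18 + 1/317) = √(0.0555556 + 0.0031546) = √0.0587102 = 0.242302
z = (z1 − z2)/SE = (-1.162953 − 0.440429) / 0.242302 = -1.603382 / 0.242302 = -6.617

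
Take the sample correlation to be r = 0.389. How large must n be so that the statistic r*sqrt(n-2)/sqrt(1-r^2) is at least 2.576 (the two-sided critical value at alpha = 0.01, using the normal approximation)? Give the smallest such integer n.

40

r√(n−2)/√(1−r²) ≥ 2.576  ⇔  n−2 ≥ (2.576)²·(1−r²)/r²
(1−r²)/r² = (1−0.151321)/0.151321 = 5.6085
n ≥ 2 + 6.635776·5.6085 = 2 + 37.2167 = 39.2167
⌈39.2167⌉ = 40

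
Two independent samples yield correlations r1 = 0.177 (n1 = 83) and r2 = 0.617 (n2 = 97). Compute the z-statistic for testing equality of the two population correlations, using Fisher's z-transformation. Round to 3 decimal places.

-3.558

Fisher z-transforms: z1 = atanh(0.177) = 0.178884, z2 = atanh(0.617) = 0.720146; difference d = -0.541262
Var(d) = 1/80 + 1/94 = 0.0125000 + 0.0106383 = 0.0231383
z = d/√Var(d) = -0.541262 / √0.0231383 = -0.541262 / 0.152113 = -3.558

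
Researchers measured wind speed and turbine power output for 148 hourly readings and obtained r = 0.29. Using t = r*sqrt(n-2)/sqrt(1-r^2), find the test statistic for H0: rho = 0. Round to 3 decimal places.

t = r·√(n−2) / √(1−r²) with r = 0.29, n = 148
  = 0.29·√146 / √(1 − 0.0841)
  = 0.29·12.083046 / 0.957027
  = 3.504083 / 0.957027 = 3.661

3.661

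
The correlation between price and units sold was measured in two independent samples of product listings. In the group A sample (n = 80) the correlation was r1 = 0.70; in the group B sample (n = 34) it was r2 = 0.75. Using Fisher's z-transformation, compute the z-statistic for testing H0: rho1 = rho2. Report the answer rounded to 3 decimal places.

-0.497

z1 = atanh(0.70) = 0.867301,  z2 = atanh(0.75) = 0.972955
SE = √(1/(n1−3) + 1/(n2−3)) = √(1/77 + 1/31) = √(0.0129870 + 0.0322581) = √0.0452451 = 0.212709
z = (z1 − z2)/SE = (0.867301 − 0.972955) / 0.212709 = -0.105654 / 0.212709 = -0.497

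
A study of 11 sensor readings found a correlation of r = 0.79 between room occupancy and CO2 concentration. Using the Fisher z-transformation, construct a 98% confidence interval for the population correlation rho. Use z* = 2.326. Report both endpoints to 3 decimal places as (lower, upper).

(0.244, 0.956)

Fisher z: z_r = atanh(r) = ½·ln((1+0.79)/(1−0.79)) = 1.071432
SE(z) = 1/√(n−3) = 1/√8 = 0.353553
98% ⇒ z* = 2.326; margin = 2.326·0.353553 = 0.822364
CI on z-scale: (0.249068, 1.893796)
Back-transform: tanh(0.249068) = 0.244042, tanh(1.893796) = 0.955703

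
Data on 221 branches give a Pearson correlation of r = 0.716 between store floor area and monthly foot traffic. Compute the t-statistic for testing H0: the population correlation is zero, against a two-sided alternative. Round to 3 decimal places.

15.178

1 − r² = 1 − 0.512656 = 0.487344;  √(1−r²) = 0.698100
√(n−2) = √219 = 14.798649
t = r·√(n−2)/√(1−r²) = 0.716 · 14.798649 / 0.698100 = 15.178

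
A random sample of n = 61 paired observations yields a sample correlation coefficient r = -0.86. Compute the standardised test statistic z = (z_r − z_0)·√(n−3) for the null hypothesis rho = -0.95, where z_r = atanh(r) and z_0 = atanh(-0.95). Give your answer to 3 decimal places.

4.101

Fisher z: atanh(-0.86) = -1.293345, atanh(-0.95) = -1.831781
z = (z_r − z_0)·√(n−3) = (-1.293345 − (-1.831781))·√58 = 0.538436 · 7.615773 = 4.101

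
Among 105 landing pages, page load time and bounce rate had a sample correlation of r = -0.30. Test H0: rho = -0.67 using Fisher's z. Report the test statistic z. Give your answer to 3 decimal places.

z_r = atanh(-0.30) = -0.309520,  z_0 = atanh(-0.67) = -0.810743
SE = 1/√(n−3) = 1/√102 = 0.099015
z = (z_r − z_0)/SE = (-0.309520 − (-0.810743)) / 0.099015 = 0.501223 / 0.099015 = 5.062

5.062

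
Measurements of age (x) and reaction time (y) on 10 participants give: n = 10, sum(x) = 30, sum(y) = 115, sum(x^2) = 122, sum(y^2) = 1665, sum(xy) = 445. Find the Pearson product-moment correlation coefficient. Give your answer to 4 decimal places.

S_xy = nΣxy − ΣxΣy = 10·445 − 30·115 = 4450 − 3450 = 1000
S_xx = nΣx² − (Σx)² = 10·122 − 30² = 1220 − 900 = 320
S_yy = nΣy² − (Σy)² = 10·1665 − 115² = 16650 − 13225 = 3425
r = S_xy / √(S_xx·S_yy) = 1000 / √(320·3425) = 1000 / √1096000 = 1000 / 1046.9002 = 0.9552

0.9552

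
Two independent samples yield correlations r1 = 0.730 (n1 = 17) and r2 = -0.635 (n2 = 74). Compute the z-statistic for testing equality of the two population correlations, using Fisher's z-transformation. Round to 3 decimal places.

Fisher z-transforms: z1 = atanh(0.730) = 0.928727, z2 = atanh(-0.635) = -0.749750; difference d = 1.678477
Var(d) = 1/14 + 1/71 = 0.0714286 + 0.0140845 = 0.0855131
z = d/√Var(d) = 1.678477 / √0.0855131 = 1.678477 / 0.292426 = 5.740

5.740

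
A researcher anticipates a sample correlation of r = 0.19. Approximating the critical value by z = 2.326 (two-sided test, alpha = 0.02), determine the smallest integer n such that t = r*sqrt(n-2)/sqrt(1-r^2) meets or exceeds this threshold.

r√(n−2)/√(1−r²) ≥ 2.326  ⇔  n−2 ≥ (2.326)²·(1−r²)/r²
(1−r²)/r² = (1−0.0361)/0.0361 = 26.7008
n ≥ 2 + 5.410276·26.7008 = 2 + 144.4587 = 146.4587
⌈146.4587⌉ = 147

147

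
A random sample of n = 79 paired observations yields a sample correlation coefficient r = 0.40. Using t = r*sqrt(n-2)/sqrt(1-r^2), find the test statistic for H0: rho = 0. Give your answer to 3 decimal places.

t = r·√(n−2) / √(1−r²) with r = 0.40, n = 79
  = 0.40·√77 / √(1 − 0.1600)
  = 0.40·8.774964 / 0.916515
  = 3.509986 / 0.916515 = 3.830

3.830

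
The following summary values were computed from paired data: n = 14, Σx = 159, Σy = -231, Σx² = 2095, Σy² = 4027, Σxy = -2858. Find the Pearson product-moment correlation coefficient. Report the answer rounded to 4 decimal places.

Numerator: nΣxy − (Σx)(Σy) = 14·(-2858) − (159)(-231) = -3283
Denominator: √[(nΣx²−(Σx)²)(nΣy²−(Σy)²)]
  nΣx²−(Σx)² = 14·2095 − 25281 = 4049;  nΣy²−(Σy)² = 14·4027 − 53361 = 3017
  √(4049·3017) = √12215833 = 3495.1156
r = -3283 / 3495.1156 = -0.9393

-0.9393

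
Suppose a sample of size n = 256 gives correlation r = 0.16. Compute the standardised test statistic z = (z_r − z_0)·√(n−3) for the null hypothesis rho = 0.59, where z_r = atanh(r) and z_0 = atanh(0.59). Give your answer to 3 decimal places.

Fisher z: atanh(0.16) = 0.161387, atanh(0.59) = 0.677666
z = (z_r − z_0)·√(n−3) = (0.161387 − 0.677666)·√253 = -0.516279 · 15.905974 = -8.212

-8.212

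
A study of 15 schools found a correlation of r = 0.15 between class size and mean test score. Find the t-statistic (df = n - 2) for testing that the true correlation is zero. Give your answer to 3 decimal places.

0.547

t = r·√(n−2) / √(1−r²) with r = 0.15, n = 15
  = 0.15·√13 / √(1 − 0.0225)
  = 0.15·3.605551 / 0.988686
  = 0.540833 / 0.988686 = 0.547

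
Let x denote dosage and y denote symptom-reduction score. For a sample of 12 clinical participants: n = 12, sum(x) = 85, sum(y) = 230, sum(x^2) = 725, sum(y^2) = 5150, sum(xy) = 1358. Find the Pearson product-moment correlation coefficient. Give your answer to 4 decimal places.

-0.8981

Numerator: nΣxy − (Σx)(Σy) = 12·1358 − (85)(230) = -3254
Denominator: √[(nΣx²−(Σx)²)(nΣy²−(Σy)²)]
  nΣx²−(Σx)² = 12·725 − 7225 = 1475;  nΣy²−(Σy)² = 12·5150 − 52900 = 8900
  √(1475·8900) = √13127500 = 3623.1892
r = -3254 / 3623.1892 = -0.8981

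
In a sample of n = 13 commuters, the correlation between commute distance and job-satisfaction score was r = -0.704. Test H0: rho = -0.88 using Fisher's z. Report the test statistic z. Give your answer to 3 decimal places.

1.583

z_r = atanh(-0.704) = -0.875187,  z_0 = atanh(-0.88) = -1.375768
SE = 1/√(n−3) = 1/√10 = 0.316228
z = (z_r − z_0)/SE = (-0.875187 − (-1.375768)) / 0.316228 = 0.500581 / 0.316228 = 1.583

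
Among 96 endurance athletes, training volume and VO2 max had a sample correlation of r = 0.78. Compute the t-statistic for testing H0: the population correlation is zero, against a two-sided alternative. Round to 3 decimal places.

t = r·√(n−2) / √(1−r²) with r = 0.78, n = 96
  = 0.78·√94 / √(1 − 0.6084)
  = 0.78·9.695360 / 0.625780
  = 7.562381 / 0.625780 = 12.085

12.085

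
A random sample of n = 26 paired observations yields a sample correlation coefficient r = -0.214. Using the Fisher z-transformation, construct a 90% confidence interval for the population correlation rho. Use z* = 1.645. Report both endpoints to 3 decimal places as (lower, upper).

(-0.508, 0.125)

z_r = atanh(-0.214) = -0.217360;  SE = 1/√(n−3) = 1/√23 = 0.208514
z-limits: -0.217360 ± 1.645·0.208514 = -0.217360 ± 0.343006 = [-0.560366, 0.125646]
ρ-limits: (tanh -0.560366, tanh 0.125646) = (-0.508, 0.125)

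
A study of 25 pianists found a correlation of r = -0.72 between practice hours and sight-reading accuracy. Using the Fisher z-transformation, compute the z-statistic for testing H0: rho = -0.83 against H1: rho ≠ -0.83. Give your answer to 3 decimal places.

1.316

z_r = atanh(-0.72) = -0.907645,  z_0 = atanh(-0.83) = -1.188136
SE = 1/√(n−3) = 1/√22 = 0.213201
z = (z_r − z_0)/SE = (-0.907645 − (-1.188136)) / 0.213201 = 0.280491 / 0.213201 = 1.316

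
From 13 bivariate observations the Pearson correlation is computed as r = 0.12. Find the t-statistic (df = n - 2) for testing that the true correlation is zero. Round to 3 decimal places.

1 − r² = 1 − 0.0144 = 0.9856;  √(1−r²) = 0.992774
√(n−2) = √11 = 3.316625
t = r·√(n−2)/√(1−r²) = 0.12 · 3.316625 / 0.992774 = 0.401

0.401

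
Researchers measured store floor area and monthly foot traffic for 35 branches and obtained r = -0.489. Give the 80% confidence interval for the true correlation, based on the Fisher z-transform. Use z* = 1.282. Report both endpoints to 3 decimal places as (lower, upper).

z_r = atanh(-0.489) = -0.534745;  SE = 1/√(n−3) = 1/√32 = 0.176777
z-limits: -0.534745 ± 1.282·0.176777 = -0.534745 ± 0.226628 = [-0.761373, -0.308117]
ρ-limits: (tanh -0.761373, tanh -0.308117) = (-0.642, -0.299)

(-0.642, -0.299)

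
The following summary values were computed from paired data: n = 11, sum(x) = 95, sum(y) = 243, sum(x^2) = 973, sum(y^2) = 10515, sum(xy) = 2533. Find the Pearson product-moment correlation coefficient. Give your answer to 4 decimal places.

0.4902

S_xy = nΣxy − ΣxΣy = 11·2533 − 95·243 = 27863 − 23085 = 4778
S_xx = nΣx² − (Σx)² = 11·973 − 95² = 10703 − 9025 = 1678
S_yy = nΣy² − (Σy)² = 11·10515 − 243² = 115665 − 59049 = 56616
r = S_xy / √(S_xx·S_yy) = 4778 / √(1678·56616) = 4778 / √95001648 = 4778 / 9746.8789 = 0.4902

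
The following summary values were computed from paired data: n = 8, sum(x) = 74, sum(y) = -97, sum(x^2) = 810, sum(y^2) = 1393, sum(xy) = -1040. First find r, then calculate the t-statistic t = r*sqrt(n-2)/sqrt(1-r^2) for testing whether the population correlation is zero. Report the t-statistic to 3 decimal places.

-4.228

S_xy = nΣxy − ΣxΣy = 8·(-1040) − 74·(-97) = -8320 − (-7178) = -1142
S_xx = nΣx² − (Σx)² = 8·810 − 74² = 6480 − 5476 = 1004
S_yy = nΣy² − (Σy)² = 8·1393 − (-97)² = 11144 − 9409 = 1735
r = S_xy / √(S_xx·S_yy) = -1142 / √(1004·1735) = -1142 / √1741940 = -1142 / 1319.8257 = -0.8653
t = r·√(n−2)/√(1−r²) = -0.8653·√6 / √(1−0.748744) = -2.119543 / 0.501254 = -4.228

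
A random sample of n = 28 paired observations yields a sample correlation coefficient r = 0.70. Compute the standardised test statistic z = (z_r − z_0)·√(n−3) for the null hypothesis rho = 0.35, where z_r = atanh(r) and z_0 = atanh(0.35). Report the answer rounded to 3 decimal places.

2.509

Fisher z: atanh(0.70) = 0.867301, atanh(0.35) = 0.365444
z = (z_r − z_0)·√(n−3) = (0.867301 − 0.365444)·√25 = 0.501857 · 5.000000 = 2.509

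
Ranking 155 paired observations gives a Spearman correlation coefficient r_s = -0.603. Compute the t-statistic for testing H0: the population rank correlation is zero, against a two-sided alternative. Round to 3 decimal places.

-9.350

t = r_s·√(n−2) / √(1−r_s²) with r_s = -0.603, n = 155
  = -0.603·√153 / √(1 − 0.363609)
  = -0.603·12.369317 / 0.797741
  = -7.458698 / 0.797741 = -9.350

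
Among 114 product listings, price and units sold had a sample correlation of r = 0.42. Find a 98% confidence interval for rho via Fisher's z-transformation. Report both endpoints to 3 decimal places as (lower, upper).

z_r = atanh(0.42) = 0.447692;  SE = 1/√(n−3) = 1/√111 = 0.094916
z-limits: 0.447692 ± 2.326·0.094916 = 0.447692 ± 0.220775 = [0.226917, 0.668467]
ρ-limits: (tanh 0.226917, tanh 0.668467) = (0.223, 0.584)

(0.223, 0.584)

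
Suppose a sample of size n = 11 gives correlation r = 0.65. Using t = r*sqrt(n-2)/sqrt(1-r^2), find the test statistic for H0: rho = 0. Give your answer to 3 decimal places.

2.566

1 − r² = 1 − 0.4225 = 0.5775;  √(1−r²) = 0.759934
√(n−2) = √9 = 3.000000
t = r·√(n−2)/√(1−r²) = 0.65 · 3.000000 / 0.759934 = 2.566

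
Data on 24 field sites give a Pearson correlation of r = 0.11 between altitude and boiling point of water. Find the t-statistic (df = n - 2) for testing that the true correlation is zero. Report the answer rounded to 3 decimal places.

0.519

t = r·√(n−2) / √(1−r²) with r = 0.11, n = 24
  = 0.11·√22 / √(1 − 0.0121)
  = 0.11·4.690416 / 0.993932
  = 0.515946 / 0.993932 = 0.519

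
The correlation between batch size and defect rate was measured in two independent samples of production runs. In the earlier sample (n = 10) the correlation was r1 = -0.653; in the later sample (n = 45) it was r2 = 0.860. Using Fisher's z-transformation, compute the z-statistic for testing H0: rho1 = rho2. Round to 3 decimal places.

-5.080

Fisher z-transforms: z1 = atanh(-0.653) = -0.780511, z2 = atanh(0.860) = 1.293345; difference d = -2.073856
Var(d) = 1/7 + 1/42 = 0.1428571 + 0.0238095 = 0.1666666
z = d/√Var(d) = -2.073856 / √0.1666666 = -2.073856 / 0.408248 = -5.080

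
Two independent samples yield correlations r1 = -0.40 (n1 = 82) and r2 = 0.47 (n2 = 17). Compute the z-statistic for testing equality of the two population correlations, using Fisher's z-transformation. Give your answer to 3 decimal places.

Fisher z-transforms: z1 = atanh(-0.40) = -0.423649, z2 = atanh(0.47) = 0.510070; difference d = -0.933719
Var(d) = 1/79 + 1/14 = 0.0126582 + 0.0714286 = 0.0840868
z = d/√Var(d) = -0.933719 / √0.0840868 = -0.933719 / 0.289977 = -3.220

-3.220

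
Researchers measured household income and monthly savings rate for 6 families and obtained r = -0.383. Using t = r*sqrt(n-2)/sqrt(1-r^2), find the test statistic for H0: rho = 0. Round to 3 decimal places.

1 − r² = 1 − 0.146689 = 0.853311;  √(1−r²) = 0.923748
√(n−2) = √4 = 2.000000
t = r·√(n−2)/√(1−r²) = -0.383 · 2.000000 / 0.923748 = -0.829

-0.829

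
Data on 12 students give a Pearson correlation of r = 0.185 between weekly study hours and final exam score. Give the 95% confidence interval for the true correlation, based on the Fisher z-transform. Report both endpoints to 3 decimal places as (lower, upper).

(-0.435, 0.686)

Fisher z: z_r = atanh(r) = ½·ln((1+0.185)/(1−0.185)) = 0.187155
SE(z) = 1/√(n−3) = 1/√9 = 0.333333
95% ⇒ z* = 1.960; margin = 1.960·0.333333 = 0.653333
CI on z-scale: (-0.466178, 0.840488)
Back-transform: tanh(-0.466178) = -0.435106, tanh(0.840488) = 0.686067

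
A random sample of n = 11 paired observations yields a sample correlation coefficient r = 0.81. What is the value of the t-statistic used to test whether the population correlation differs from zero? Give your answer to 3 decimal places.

t = r·√(n−2) / √(1−r²) with r = 0.81, n = 11
  = 0.81·√9 / √(1 − 0.6561)
  = 0.81·3.000000 / 0.586430
  = 2.430000 / 0.586430 = 4.144

4.144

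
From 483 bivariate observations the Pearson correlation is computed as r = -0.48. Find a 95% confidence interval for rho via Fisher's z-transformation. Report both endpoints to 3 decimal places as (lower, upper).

(-0.546, -0.408)

Fisher z: z_r = atanh(r) = ½·ln((1+(-0.48))/(1−(-0.48))) = -0.522984
SE(z) = 1/√(n−3) = 1/√480 = 0.045644
95% ⇒ z* = 1.960; margin = 1.960·0.045644 = 0.089462
CI on z-scale: (-0.612446, -0.433522)
Back-transform: tanh(-0.612446) = -0.545847, tanh(-0.433522) = -0.408260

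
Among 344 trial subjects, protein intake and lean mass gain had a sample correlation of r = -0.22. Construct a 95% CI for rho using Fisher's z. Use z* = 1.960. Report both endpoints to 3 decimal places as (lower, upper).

Fisher z: z_r = atanh(r) = ½·ln((1+(-0.22))/(1−(-0.22))) = -0.223656
SE(z) = 1/√(n−3) = 1/√341 = 0.054153
95% ⇒ z* = 1.960; margin = 1.960·0.054153 = 0.106140
CI on z-scale: (-0.329796, -0.117516)
Back-transform: tanh(-0.329796) = -0.318337, tanh(-0.117516) = -0.116978

(-0.318, -0.117)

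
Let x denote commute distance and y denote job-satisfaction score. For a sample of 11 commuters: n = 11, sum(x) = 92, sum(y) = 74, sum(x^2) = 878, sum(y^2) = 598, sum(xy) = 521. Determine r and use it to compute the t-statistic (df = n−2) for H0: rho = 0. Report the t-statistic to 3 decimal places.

-8.184

S_xy = nΣxy − ΣxΣy = 11·521 − 92·74 = 5731 − 6808 = -1077
S_xx = nΣx² − (Σx)² = 11·878 − 92² = 9658 − 8464 = 1194
S_yy = nΣy² − (Σy)² = 11·598 − 74² = 6578 − 5476 = 1102
r = S_xy / √(S_xx·S_yy) = -1077 / √(1194·1102) = -1077 / √1315788 = -1077 / 1147.0780 = -0.9389
t = r·√(n−2)/√(1−r²) = -0.9389·√9 / √(1−0.881533) = -2.816700 / 0.344190 = -8.184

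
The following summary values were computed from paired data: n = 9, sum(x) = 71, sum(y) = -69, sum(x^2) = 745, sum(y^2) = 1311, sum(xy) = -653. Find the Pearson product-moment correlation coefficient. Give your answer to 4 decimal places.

-0.2858

S_xy = nΣxy − ΣxΣy = 9·(-653) − 71·(-69) = -5877 − (-4899) = -978
S_xx = nΣx² − (Σx)² = 9·745 − 71² = 6705 − 5041 = 1664
S_yy = nΣy² − (Σy)² = 9·1311 − (-69)² = 11799 − 4761 = 7038
r = S_xy / √(S_xx·S_yy) = -978 / √(1664·7038) = -978 / √11711232 = -978 / 3422.1677 = -0.2858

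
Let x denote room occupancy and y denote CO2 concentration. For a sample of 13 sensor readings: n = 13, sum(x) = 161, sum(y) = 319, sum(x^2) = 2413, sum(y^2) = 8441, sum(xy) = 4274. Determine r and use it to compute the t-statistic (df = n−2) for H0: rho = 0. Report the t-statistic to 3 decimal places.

2.746

Numerator: nΣxy − (Σx)(Σy) = 13·4274 − (161)(319) = 4203
Denominator: √[(nΣx²−(Σx)²)(nΣy²−(Σy)²)]
  nΣx²−(Σx)² = 13·2413 − 25921 = 5448;  nΣy²−(Σy)² = 13·8441 − 101761 = 7972
  √(5448·7972) = √43431456 = 6590.2546
r = 4203 / 6590.2546 = 0.6378
t = r·√(n−2)/√(1−r²) = 0.6378·√11 / √(1−0.406789) = 2.115343 / 0.770202 = 2.746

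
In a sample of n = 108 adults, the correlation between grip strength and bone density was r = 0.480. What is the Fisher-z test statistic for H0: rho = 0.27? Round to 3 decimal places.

Fisher z: atanh(0.480) = 0.522984, atanh(0.27) = 0.276864
z = (z_r − z_0)·√(n−3) = (0.522984 − 0.276864)·√105 = 0.246120 · 10.246951 = 2.522

2.522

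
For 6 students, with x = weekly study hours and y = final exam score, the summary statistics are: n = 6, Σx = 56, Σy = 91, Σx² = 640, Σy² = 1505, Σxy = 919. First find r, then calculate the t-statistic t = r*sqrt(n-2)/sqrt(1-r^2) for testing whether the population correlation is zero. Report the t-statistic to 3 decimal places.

1.408

Numerator: nΣxy − (Σx)(Σy) = 6·919 − (56)(91) = 418
Denominator: √[(nΣx²−(Σx)²)(nΣy²−(Σy)²)]
  nΣx²−(Σx)² = 6·640 − 3136 = 704;  nΣy²−(Σy)² = 6·1505 − 8281 = 749
  √(704·749) = √527296 = 726.1515
r = 418 / 726.1515 = 0.5756
t = r·√(n−2)/√(1−r²) = 0.5756·√4 / √(1−0.331315) = 1.151200 / 0.817732 = 1.408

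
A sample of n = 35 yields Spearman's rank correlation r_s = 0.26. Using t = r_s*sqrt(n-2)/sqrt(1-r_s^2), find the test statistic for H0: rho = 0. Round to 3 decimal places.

t = r_s·√(n−2) / √(1−r_s²) with r_s = 0.26, n = 35
  = 0.26·√33 / √(1 − 0.0676)
  = 0.26·5.744563 / 0.965609
  = 1.493586 / 0.965609 = 1.547

1.547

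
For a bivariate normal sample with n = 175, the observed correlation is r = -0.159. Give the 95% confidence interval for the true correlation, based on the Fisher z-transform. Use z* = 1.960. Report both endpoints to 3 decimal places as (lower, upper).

(-0.300, -0.011)

Fisher z: z_r = atanh(r) = ½·ln((1+(-0.159))/(1−(-0.159))) = -0.160361
SE(z) = 1/√(n−3) = 1/√172 = 0.076249
95% ⇒ z* = 1.960; margin = 1.960·0.076249 = 0.149448
CI on z-scale: (-0.309809, -0.010913)
Back-transform: tanh(-0.309809) = -0.300263, tanh(-0.010913) = -0.010913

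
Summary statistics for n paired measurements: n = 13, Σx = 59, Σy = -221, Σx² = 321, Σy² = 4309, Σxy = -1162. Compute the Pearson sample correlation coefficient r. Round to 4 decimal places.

Numerator: nΣxy − (Σx)(Σy) = 13·(-1162) − (59)(-221) = -2067
Denominator: √[(nΣx²−(Σx)²)(nΣy²−(Σy)²)]
  nΣx²−(Σx)² = 13·321 − 3481 = 692;  nΣy²−(Σy)² = 13·4309 − 48841 = 7176
  √(692·7176) = √4965792 = 2228.4057
r = -2067 / 2228.4057 = -0.9276

-0.9276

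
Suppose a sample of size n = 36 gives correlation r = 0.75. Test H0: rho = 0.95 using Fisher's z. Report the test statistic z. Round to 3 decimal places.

-4.934

z_r = atanh(0.75) = 0.972955,  z_0 = atanh(0.95) = 1.831781
SE = 1/√(n−3) = 1/√33 = 0.174078
z = (z_r − z_0)/SE = (0.972955 − 1.831781) / 0.174078 = -0.858826 / 0.174078 = -4.934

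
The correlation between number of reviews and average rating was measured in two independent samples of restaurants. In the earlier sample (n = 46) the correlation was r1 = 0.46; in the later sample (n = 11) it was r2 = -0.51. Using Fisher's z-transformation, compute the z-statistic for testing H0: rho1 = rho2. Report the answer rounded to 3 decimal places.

Fisher z-transforms: z1 = atanh(0.46) = 0.497311, z2 = atanh(-0.51) = -0.562730; difference d = 1.060041
Var(d) = 1/43 + 1/8 = 0.0232558 + 0.1250000 = 0.1482558
z = d/√Var(d) = 1.060041 / √0.1482558 = 1.060041 / 0.385040 = 2.753

2.753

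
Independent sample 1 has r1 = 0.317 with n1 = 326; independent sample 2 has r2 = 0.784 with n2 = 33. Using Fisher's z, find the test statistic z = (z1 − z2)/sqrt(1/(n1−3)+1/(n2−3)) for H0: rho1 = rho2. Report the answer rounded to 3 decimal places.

-3.811

z1 = atanh(0.317) = 0.328308,  z2 = atanh(0.784) = 1.055667
SE = √(1/(n1−3) + 1/(n2−3)) = √(1/323 + 1/30) = √(0.0030960 + 0.0333333) = √0.0364293 = 0.190865
z = (z1 − z2)/SE = (0.328308 − 1.055667) / 0.190865 = -0.727359 / 0.190865 = -3.811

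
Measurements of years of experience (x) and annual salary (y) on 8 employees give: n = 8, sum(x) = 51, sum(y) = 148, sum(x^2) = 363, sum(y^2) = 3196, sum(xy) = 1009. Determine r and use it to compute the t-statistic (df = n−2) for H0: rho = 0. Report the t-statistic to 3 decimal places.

S_xy = nΣxy − ΣxΣy = 8·1009 − 51·148 = 8072 − 7548 = 524
S_xx = nΣx² − (Σx)² = 8·363 − 51² = 2904 − 2601 = 303
S_yy = nΣy² − (Σy)² = 8·3196 − 148² = 25568 − 21904 = 3664
r = S_xy / √(S_xx·S_yy) = 524 / √(303·3664) = 524 / √1110192 = 524 / 1053.6565 = 0.4973
t = r·√(n−2)/√(1−r²) = 0.4973·√6 / √(1−0.247307) = 1.218131 / 0.867579 = 1.404

1.404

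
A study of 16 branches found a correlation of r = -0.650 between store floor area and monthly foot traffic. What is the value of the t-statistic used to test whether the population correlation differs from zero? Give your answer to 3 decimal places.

-3.200

1 − r² = 1 − 0.422500 = 0.577500;  √(1−r²) = 0.759934
√(n−2) = √14 = 3.741657
t = r·√(n−2)/√(1−r²) = -0.650 · 3.741657 / 0.759934 = -3.200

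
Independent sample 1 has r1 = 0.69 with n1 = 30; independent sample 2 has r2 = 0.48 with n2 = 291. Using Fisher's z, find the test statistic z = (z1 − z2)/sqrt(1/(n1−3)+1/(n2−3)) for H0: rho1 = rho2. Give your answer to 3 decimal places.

1.615

z1 = atanh(0.69) = 0.847956,  z2 = atanh(0.48) = 0.522984
SE = √(1/(n1−3) + 1/(n2−3)) = √(1/27 + 1/288) = √(0.0370370 + 0.0034722) = √0.0405092 = 0.201269
z = (z1 − z2)/SE = (0.847956 − 0.522984) / 0.201269 = 0.324972 / 0.201269 = 1.615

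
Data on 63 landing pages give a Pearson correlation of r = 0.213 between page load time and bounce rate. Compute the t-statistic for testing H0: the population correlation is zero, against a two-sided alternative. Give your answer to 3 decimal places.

1.703

1 − r² = 1 − 0.045369 = 0.954631;  √(1−r²) = 0.977052
√(n−2) = √61 = 7.810250
t = r·√(n−2)/√(1−r²) = 0.213 · 7.810250 / 0.977052 = 1.703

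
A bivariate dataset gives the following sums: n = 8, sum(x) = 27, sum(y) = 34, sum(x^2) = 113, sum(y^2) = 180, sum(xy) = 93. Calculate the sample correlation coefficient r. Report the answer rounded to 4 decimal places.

Numerator: nΣxy − (Σx)(Σy) = 8·93 − (27)(34) = -174
Denominator: √[(nΣx²−(Σx)²)(nΣy²−(Σy)²)]
  nΣx²−(Σx)² = 8·113 − 729 = 175;  nΣy²−(Σy)² = 8·180 − 1156 = 284
  √(175·284) = √49700 = 222.9350
r = -174 / 222.9350 = -0.7805

-0.7805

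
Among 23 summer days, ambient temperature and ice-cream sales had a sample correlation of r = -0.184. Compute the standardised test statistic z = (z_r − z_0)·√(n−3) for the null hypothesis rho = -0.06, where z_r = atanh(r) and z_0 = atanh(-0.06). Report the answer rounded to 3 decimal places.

-0.564

Fisher z: atanh(-0.184) = -0.186120, atanh(-0.06) = -0.060072
z = (z_r − z_0)·√(n−3) = (-0.186120 − (-0.060072))·√20 = -0.126048 · 4.472136 = -0.564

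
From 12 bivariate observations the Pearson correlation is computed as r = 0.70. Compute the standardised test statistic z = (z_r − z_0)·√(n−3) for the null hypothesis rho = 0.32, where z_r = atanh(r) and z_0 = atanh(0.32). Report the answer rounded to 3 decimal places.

1.607

z_r = atanh(0.70) = 0.867301,  z_0 = atanh(0.32) = 0.331647
SE = 1/√(n−3) = 1/√9 = 0.333333
z = (z_r − z_0)/SE = (0.867301 − 0.331647) / 0.333333 = 0.535654 / 0.333333 = 1.607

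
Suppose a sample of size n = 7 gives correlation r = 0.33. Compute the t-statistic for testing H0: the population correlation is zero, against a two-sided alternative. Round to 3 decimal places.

0.782

1 − r² = 1 − 0.1089 = 0.8911;  √(1−r²) = 0.943981
√(n−2) = √5 = 2.236068
t = r·√(n−2)/√(1−r²) = 0.33 · 2.236068 / 0.943981 = 0.782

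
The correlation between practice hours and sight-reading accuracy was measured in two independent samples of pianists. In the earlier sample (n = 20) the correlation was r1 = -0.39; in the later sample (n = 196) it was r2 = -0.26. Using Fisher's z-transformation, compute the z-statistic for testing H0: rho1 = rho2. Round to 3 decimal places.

-0.576

Fisher z-transforms: z1 = atanh(-0.39) = -0.411800, z2 = atanh(-0.26) = -0.266108; difference d = -0.145692
Var(d) = 1/17 + 1/193 = 0.0588235 + 0.0051813 = 0.0640048
z = d/√Var(d) = -0.145692 / √0.0640048 = -0.145692 / 0.252992 = -0.576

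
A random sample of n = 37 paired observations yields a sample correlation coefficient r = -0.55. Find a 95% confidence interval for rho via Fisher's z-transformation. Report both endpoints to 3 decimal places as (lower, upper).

Fisher z: z_r = atanh(r) = ½·ln((1+(-0.55))/(1−(-0.55))) = -0.618381
SE(z) = 1/√(n−3) = 1/√34 = 0.171499
95% ⇒ z* = 1.960; margin = 1.960·0.171499 = 0.336138
CI on z-scale: (-0.954519, -0.282243)
Back-transform: tanh(-0.954519) = -0.741822, tanh(-0.282243) = -0.274980

(-0.742, -0.275)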